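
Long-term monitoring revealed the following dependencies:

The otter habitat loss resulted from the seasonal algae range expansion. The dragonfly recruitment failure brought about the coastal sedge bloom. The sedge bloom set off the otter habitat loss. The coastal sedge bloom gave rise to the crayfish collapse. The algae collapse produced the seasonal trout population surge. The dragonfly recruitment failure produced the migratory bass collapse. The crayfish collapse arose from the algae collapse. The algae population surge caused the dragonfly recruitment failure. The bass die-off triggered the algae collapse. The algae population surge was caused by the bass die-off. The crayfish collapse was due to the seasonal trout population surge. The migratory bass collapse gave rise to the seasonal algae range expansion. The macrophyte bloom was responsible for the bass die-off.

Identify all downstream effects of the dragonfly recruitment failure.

Direct effects: the migratory bass collapse, the coastal sedge bloom.
2 steps out: the seasonal algae range expansion, the crayfish collapse.
3 steps out: the otter habitat loss.
Not reachable from it: the macrophyte bloom, the bass die-off, the algae collapse, the algae population surge, the seasonal trout population surge, the sedge bloom.

the coastal sedge bloom, the crayfish collapse, the migratory bass collapse, the otter habitat loss, the seasonal algae range expansion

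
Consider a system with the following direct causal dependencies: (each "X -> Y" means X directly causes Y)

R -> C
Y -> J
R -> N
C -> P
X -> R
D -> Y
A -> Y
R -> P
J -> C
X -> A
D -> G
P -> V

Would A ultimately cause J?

There is a causal chain: A → Y → J.

Yes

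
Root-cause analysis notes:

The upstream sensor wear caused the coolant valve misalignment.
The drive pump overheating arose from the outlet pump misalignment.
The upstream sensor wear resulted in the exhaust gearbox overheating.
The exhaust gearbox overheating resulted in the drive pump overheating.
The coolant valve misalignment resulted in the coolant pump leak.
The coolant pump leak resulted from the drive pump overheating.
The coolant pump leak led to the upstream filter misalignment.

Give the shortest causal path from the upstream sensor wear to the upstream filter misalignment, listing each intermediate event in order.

the upstream sensor wear → the coolant valve misalignment
the coolant valve misalignment → the coolant pump leak
the coolant pump leak → the upstream filter misalignment
Length: 3 steps.

the upstream sensor wear → the coolant valve misalignment → the coolant pump leak → the upstream filter misalignment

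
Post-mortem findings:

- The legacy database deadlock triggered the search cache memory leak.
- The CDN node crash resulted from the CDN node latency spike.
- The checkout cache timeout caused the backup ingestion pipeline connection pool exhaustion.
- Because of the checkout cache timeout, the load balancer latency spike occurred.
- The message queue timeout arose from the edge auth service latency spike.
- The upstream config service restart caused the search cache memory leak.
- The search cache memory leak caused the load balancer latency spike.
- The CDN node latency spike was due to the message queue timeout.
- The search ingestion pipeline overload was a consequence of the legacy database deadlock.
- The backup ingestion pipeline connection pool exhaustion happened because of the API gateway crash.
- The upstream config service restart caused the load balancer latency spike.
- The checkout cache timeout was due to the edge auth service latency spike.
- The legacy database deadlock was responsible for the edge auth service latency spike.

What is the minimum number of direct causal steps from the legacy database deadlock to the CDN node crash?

4

Shortest chain: the legacy database deadlock → the edge auth service latency spike → the message queue timeout → the CDN node latency spike → the CDN node crash.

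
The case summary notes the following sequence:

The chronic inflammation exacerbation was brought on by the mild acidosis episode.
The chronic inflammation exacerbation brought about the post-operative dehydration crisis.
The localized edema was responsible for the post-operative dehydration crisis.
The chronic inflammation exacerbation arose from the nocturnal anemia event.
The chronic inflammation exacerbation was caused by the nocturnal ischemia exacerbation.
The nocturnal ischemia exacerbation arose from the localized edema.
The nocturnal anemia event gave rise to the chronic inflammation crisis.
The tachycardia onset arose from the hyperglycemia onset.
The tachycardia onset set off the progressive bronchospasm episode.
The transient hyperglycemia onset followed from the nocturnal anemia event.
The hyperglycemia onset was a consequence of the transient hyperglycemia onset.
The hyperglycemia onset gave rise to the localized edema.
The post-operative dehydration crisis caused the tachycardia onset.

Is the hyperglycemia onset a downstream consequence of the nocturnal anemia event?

There is a causal chain: the nocturnal anemia event → the transient hyperglycemia onset → the hyperglycemia onset.

Yes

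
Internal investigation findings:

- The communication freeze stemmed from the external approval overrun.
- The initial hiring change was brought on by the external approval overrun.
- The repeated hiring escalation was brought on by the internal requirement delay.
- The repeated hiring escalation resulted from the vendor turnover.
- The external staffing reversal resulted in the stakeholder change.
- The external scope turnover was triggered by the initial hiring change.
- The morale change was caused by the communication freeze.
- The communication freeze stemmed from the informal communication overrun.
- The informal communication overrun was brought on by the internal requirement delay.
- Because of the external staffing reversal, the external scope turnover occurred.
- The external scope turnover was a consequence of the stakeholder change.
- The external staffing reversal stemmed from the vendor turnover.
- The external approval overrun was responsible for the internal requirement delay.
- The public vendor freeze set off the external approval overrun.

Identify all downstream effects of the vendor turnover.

Direct effects: the external staffing reversal, the repeated hiring escalation.
2 steps out: the stakeholder change, the external scope turnover.
Not reachable from it: the public vendor freeze, the external approval overrun, the internal requirement delay, the initial hiring change, the informal communication overrun, the communication freeze, the morale change.

the external scope turnover, the external staffing reversal, the repeated hiring escalation, the stakeholder change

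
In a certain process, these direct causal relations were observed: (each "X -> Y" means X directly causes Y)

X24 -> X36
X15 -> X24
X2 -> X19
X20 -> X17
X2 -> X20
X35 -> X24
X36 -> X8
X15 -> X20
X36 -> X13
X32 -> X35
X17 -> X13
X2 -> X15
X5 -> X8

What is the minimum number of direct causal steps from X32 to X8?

Shortest chain: X32 → X35 → X24 → X36 → X8.

4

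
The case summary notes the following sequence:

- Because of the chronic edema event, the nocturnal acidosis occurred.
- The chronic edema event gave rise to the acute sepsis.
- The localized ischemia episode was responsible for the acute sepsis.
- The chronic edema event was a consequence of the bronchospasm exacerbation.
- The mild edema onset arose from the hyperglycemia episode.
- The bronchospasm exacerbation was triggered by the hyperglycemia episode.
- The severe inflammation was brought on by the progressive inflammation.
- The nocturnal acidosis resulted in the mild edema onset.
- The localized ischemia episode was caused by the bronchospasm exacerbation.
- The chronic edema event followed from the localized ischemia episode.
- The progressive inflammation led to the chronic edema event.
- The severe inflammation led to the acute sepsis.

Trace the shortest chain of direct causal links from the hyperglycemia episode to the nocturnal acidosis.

the hyperglycemia episode → the bronchospasm exacerbation
the bronchospasm exacerbation → the chronic edema event
the chronic edema event → the nocturnal acidosis
Length: 3 steps.

the hyperglycemia episode → the bronchospasm exacerbation → the chronic edema event → the nocturnal acidosis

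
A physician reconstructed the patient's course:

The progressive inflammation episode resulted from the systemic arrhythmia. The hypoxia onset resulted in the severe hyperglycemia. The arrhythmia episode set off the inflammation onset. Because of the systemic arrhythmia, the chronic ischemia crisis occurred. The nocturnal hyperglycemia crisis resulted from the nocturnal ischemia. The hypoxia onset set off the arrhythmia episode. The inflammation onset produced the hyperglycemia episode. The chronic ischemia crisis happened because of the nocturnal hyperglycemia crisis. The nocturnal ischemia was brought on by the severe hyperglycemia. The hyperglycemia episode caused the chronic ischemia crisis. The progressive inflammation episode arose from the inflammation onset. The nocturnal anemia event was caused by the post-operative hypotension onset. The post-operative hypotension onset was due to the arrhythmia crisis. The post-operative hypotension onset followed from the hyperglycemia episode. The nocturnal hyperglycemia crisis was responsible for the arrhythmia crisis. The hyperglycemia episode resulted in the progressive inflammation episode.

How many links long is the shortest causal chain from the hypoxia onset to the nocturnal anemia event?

Shortest chain: the hypoxia onset → the arrhythmia episode → the inflammation onset → the hyperglycemia episode → the post-operative hypotension onset → the nocturnal anemia event.

5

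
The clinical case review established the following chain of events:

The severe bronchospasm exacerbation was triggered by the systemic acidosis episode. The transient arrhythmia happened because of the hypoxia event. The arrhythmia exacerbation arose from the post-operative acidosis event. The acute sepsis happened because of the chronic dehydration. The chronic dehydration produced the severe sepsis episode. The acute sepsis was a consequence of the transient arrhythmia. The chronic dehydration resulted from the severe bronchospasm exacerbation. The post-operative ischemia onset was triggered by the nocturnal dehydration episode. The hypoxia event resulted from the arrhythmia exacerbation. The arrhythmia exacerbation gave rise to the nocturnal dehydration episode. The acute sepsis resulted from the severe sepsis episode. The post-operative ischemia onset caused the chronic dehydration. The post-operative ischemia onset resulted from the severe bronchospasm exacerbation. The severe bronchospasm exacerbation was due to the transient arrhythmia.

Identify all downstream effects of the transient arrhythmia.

the acute sepsis, the chronic dehydration, the post-operative ischemia onset, the severe bronchospasm exacerbation, the severe sepsis episode

Direct effects: the severe bronchospasm exacerbation, the acute sepsis.
2 steps out: the post-operative ischemia onset, the chronic dehydration.
3 steps out: the severe sepsis episode.
Not reachable from it: the post-operative acidosis event, the arrhythmia exacerbation, the hypoxia event, the systemic acidosis episode, the nocturnal dehydration episode.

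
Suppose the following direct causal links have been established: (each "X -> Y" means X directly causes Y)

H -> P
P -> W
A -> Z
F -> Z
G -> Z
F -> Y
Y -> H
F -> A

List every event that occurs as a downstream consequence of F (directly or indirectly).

Direct effects: Y, A, Z.
2 steps out: H.
3 steps out: P.
4 steps out: W.
Not reachable from it: G.

A, H, P, W, Y, Z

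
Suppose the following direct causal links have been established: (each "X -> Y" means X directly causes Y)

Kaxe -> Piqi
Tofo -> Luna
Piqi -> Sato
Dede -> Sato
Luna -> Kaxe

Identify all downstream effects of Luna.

Direct effects: Kaxe.
2 steps out: Piqi.
3 steps out: Sato.
Not reachable from it: Tofo, Dede.

Kaxe, Piqi, Sato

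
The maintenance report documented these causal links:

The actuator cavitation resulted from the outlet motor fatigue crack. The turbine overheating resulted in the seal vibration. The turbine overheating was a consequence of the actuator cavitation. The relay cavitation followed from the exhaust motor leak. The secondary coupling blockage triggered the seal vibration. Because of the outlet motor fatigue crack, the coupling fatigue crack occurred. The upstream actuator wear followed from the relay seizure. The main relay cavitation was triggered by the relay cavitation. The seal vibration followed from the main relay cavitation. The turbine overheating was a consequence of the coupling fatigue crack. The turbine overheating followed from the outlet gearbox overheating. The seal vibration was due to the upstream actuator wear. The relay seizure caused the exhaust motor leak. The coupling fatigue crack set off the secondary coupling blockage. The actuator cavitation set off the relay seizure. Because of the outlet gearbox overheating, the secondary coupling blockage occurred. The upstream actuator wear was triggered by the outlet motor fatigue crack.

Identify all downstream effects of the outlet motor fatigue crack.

the actuator cavitation, the coupling fatigue crack, the exhaust motor leak, the main relay cavitation, the relay cavitation, the relay seizure, the seal vibration, the secondary coupling blockage, the turbine overheating, the upstream actuator wear

Direct effects: the actuator cavitation, the coupling fatigue crack, the upstream actuator wear.
2 steps out: the relay seizure, the secondary coupling blockage, the turbine overheating, the seal vibration.
3 steps out: the exhaust motor leak.
4 steps out: the relay cavitation.
5 steps out: the main relay cavitation.
Not reachable from it: the outlet gearbox overheating.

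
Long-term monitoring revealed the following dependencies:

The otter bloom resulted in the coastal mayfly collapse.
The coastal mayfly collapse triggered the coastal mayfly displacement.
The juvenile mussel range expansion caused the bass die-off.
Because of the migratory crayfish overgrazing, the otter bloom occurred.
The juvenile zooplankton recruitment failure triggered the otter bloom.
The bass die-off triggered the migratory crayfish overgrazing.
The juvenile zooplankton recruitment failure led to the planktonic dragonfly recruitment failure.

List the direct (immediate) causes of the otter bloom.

the juvenile zooplankton recruitment failure, the migratory crayfish overgrazing

Upstream contributors include the juvenile mussel range expansion, the bass die-off, but only the juvenile zooplankton recruitment failure, the migratory crayfish overgrazing feed directly into the otter bloom.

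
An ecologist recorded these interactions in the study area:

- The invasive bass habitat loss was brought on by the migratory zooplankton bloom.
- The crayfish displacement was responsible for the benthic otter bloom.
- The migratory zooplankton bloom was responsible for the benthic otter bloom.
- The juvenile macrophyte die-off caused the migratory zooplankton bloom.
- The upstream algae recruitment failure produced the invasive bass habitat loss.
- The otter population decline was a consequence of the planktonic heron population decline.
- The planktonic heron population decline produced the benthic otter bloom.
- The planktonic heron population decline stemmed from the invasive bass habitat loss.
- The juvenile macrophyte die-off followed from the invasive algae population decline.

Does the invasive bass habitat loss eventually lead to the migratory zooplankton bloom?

No

The invasive bass habitat loss leads to the planktonic heron population decline, the otter population decline, the benthic otter bloom; the migratory zooplankton bloom is not among them.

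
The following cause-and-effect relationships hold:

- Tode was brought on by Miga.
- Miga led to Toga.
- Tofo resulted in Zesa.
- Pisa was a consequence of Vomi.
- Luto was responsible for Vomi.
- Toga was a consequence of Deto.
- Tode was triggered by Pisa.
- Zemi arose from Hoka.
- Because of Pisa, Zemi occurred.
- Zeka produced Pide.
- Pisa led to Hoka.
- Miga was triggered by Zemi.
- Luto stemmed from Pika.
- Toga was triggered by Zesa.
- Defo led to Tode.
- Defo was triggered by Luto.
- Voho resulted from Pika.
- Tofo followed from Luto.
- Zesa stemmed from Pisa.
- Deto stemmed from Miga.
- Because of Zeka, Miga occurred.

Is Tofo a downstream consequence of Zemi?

No

Zemi leads to Miga, Deto, Tode, Toga; Tofo is not among them.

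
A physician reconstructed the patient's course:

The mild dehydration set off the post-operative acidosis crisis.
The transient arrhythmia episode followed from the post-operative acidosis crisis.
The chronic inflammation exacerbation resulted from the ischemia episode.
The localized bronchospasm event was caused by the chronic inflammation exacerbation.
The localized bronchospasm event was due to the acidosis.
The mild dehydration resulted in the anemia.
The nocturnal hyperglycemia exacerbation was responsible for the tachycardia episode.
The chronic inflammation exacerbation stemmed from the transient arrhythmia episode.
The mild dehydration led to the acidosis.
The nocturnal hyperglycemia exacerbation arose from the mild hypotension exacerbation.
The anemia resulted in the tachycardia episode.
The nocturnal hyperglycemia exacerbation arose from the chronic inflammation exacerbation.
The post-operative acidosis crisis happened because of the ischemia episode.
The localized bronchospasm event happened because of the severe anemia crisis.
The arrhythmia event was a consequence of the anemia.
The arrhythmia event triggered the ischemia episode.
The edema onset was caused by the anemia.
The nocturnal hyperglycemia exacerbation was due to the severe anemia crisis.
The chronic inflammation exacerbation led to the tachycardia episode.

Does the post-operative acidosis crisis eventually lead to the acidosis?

No

The post-operative acidosis crisis leads to the transient arrhythmia episode, the chronic inflammation exacerbation, the localized bronchospasm event, the nocturnal hyperglycemia exacerbation, the tachycardia episode; the acidosis is not among them.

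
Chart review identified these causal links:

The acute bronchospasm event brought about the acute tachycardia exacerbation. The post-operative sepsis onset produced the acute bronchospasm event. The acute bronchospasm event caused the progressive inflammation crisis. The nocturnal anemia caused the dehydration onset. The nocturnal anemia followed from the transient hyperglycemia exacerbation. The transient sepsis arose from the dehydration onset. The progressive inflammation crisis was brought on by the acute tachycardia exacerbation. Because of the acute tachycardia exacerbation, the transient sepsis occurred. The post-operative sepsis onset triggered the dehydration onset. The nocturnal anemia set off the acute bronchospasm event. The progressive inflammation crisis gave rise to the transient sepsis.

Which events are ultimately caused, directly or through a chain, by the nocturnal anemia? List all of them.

the acute bronchospasm event, the acute tachycardia exacerbation, the dehydration onset, the progressive inflammation crisis, the transient sepsis

Direct effects: the acute bronchospasm event, the dehydration onset.
2 steps out: the acute tachycardia exacerbation, the progressive inflammation crisis, the transient sepsis.
Not reachable from it: the post-operative sepsis onset, the transient hyperglycemia exacerbation.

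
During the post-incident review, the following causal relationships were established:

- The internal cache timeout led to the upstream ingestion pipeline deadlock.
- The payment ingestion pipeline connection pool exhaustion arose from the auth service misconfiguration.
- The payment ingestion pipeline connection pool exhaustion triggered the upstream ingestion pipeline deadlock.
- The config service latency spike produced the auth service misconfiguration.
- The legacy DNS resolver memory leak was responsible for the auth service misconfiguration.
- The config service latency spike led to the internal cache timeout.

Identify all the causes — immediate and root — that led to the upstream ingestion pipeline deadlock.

Immediate causes of the upstream ingestion pipeline deadlock: the internal cache timeout, the payment ingestion pipeline connection pool exhaustion.
Further upstream: the config service latency spike, the legacy DNS resolver memory leak, the auth service misconfiguration.

the auth service misconfiguration, the config service latency spike, the internal cache timeout, the legacy DNS resolver memory leak, the payment ingestion pipeline connection pool exhaustion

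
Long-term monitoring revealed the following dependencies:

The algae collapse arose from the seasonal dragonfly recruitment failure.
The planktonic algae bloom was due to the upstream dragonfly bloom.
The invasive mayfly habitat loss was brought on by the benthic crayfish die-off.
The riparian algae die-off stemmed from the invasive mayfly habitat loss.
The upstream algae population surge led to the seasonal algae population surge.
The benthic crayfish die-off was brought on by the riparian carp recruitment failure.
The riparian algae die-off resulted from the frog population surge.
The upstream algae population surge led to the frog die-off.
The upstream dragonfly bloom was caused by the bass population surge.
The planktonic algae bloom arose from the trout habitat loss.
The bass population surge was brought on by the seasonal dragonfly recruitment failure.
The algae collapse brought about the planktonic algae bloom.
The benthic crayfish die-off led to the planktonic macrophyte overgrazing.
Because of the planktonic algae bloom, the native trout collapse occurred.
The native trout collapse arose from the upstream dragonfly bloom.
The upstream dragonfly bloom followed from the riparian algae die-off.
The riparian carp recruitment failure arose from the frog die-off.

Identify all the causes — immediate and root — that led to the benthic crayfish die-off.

Immediate cause of the benthic crayfish die-off: the riparian carp recruitment failure.
Further upstream: the upstream algae population surge, the frog die-off.

the frog die-off, the riparian carp recruitment failure, the upstream algae population surge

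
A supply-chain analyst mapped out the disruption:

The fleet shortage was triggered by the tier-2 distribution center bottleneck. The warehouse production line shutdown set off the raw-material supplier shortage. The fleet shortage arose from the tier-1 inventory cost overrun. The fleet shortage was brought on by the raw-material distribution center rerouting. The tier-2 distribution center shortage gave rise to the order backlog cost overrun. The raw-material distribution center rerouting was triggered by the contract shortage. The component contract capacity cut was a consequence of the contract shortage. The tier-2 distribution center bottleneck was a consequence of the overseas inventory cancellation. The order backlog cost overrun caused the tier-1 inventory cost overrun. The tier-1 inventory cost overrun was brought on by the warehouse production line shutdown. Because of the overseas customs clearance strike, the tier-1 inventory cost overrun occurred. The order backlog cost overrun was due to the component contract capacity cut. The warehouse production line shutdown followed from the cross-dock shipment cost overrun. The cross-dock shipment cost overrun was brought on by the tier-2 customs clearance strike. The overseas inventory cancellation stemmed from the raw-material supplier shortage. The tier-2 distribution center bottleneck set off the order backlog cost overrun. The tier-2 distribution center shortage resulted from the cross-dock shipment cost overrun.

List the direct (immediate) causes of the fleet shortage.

Upstream contributors include the tier-2 customs clearance strike, the cross-dock shipment cost overrun, the overseas customs clearance strike, the tier-2 distribution center shortage, the warehouse production line shutdown, the contract shortage, the raw-material supplier shortage, the component contract capacity cut, the overseas inventory cancellation, the order backlog cost overrun, but only the raw-material distribution center rerouting, the tier-1 inventory cost overrun, the tier-2 distribution center bottleneck feed directly into the fleet shortage.

the raw-material distribution center rerouting, the tier-1 inventory cost overrun, the tier-2 distribution center bottleneck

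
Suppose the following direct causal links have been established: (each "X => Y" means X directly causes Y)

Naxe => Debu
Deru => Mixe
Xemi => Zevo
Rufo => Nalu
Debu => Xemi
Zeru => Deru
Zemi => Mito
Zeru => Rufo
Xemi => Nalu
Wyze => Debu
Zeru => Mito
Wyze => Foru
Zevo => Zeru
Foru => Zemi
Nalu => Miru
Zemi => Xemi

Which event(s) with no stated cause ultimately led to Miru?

Tracing upstream from Miru: Miru ← Nalu ← Xemi ← Debu ← Wyze.
A separate upstream branch: Miru ← Nalu ← Xemi ← Debu ← Naxe.
Each of those chain origins has no stated cause.

Naxe, Wyze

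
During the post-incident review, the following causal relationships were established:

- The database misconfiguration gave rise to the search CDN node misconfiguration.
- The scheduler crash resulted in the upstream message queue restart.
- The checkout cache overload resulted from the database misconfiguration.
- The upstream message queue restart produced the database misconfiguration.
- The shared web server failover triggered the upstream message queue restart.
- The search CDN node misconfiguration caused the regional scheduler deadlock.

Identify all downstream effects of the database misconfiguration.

Direct effects: the checkout cache overload, the search CDN node misconfiguration.
2 steps out: the regional scheduler deadlock.
Not reachable from it: the scheduler crash, the upstream message queue restart, the shared web server failover.

the checkout cache overload, the regional scheduler deadlock, the search CDN node misconfiguration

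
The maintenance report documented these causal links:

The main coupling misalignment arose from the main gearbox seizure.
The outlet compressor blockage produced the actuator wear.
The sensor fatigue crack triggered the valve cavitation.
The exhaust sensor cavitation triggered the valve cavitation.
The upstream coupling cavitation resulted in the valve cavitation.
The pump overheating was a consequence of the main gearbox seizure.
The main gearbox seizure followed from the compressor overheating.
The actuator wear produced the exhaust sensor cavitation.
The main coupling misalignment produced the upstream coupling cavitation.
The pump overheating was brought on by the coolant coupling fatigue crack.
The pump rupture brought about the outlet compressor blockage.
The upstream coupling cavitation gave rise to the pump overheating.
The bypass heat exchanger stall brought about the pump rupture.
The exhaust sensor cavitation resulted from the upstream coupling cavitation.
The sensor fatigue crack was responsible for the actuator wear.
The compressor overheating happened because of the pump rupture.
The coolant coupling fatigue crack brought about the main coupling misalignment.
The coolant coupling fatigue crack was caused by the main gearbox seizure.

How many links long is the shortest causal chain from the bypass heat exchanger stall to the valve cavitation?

Shortest chain: the bypass heat exchanger stall → the pump rupture → the outlet compressor blockage → the actuator wear → the exhaust sensor cavitation → the valve cavitation.

5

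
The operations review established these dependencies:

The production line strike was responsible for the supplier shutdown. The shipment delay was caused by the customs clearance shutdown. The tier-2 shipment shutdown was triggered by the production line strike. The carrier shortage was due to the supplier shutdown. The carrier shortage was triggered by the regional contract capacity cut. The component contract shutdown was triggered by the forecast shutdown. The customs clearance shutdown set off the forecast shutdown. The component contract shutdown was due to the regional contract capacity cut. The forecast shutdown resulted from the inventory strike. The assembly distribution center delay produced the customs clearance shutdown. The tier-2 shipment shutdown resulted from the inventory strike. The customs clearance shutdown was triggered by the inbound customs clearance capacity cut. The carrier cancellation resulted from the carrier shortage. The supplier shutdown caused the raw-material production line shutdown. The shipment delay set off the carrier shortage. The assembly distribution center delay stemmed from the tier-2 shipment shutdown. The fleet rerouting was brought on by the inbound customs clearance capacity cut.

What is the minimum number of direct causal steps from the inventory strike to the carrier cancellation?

6

Shortest chain: the inventory strike → the tier-2 shipment shutdown → the assembly distribution center delay → the customs clearance shutdown → the shipment delay → the carrier shortage → the carrier cancellation.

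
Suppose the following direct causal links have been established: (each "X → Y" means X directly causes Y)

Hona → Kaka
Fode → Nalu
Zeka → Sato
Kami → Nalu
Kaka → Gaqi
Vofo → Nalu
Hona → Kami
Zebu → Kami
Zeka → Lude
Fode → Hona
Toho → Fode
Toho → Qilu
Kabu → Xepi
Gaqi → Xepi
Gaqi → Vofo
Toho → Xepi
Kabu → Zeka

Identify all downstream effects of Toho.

Fode, Gaqi, Hona, Kaka, Kami, Nalu, Qilu, Vofo, Xepi

Direct effects: Fode, Qilu, Xepi.
2 steps out: Hona, Nalu.
3 steps out: Kaka, Kami.
4 steps out: Gaqi.
5 steps out: Vofo.
Not reachable from it: Kabu, Zeka, Sato, Lude, Zebu.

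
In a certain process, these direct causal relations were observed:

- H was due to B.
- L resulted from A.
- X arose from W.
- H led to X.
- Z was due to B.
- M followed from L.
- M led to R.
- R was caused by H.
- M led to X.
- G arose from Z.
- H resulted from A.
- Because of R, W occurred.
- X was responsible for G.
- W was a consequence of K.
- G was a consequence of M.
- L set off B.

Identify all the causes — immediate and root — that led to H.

A, B, L

Immediate causes of H: A, B.
Further upstream: L.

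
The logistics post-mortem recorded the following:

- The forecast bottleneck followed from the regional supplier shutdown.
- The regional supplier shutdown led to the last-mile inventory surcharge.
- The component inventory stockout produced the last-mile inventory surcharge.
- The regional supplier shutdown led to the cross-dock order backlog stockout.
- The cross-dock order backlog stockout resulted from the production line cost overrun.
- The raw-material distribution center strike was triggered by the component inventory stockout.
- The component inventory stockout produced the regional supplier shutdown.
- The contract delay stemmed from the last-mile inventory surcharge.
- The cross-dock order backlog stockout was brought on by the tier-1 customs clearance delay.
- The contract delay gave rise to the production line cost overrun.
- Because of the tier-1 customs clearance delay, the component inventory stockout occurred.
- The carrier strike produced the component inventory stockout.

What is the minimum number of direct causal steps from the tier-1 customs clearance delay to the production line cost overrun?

Shortest chain: the tier-1 customs clearance delay → the component inventory stockout → the last-mile inventory surcharge → the contract delay → the production line cost overrun.

4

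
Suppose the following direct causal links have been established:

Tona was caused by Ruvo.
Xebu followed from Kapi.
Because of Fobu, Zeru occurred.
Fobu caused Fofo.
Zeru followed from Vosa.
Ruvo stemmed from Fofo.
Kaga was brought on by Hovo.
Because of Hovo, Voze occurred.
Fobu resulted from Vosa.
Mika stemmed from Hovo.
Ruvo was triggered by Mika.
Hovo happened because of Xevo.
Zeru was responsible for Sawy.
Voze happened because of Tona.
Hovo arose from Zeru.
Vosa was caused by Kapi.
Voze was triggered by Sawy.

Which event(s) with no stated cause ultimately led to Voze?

Tracing upstream from Voze: Voze ← Hovo ← Zeru ← Vosa ← Kapi.
A separate upstream branch: Voze ← Hovo ← Xevo.
Each of those chain origins has no stated cause.

Kapi, Xevo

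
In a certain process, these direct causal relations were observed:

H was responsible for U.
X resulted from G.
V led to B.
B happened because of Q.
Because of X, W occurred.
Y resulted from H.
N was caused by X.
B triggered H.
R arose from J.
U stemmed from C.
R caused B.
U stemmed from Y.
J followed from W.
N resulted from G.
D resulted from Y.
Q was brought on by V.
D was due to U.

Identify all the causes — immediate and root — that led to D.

Immediate causes of D: Y, U.
Further upstream: G, V, C, X, W, J, Q, R, B, H.

B, C, G, H, J, Q, R, U, V, W, X, Y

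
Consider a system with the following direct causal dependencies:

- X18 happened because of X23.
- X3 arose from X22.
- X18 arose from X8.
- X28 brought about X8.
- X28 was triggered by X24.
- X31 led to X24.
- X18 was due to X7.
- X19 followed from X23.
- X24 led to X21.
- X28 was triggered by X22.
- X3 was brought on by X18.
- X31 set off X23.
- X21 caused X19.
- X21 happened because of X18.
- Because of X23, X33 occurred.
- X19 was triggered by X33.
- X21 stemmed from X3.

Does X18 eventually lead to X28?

X18 leads to X3, X21, X19; X28 is not among them.

No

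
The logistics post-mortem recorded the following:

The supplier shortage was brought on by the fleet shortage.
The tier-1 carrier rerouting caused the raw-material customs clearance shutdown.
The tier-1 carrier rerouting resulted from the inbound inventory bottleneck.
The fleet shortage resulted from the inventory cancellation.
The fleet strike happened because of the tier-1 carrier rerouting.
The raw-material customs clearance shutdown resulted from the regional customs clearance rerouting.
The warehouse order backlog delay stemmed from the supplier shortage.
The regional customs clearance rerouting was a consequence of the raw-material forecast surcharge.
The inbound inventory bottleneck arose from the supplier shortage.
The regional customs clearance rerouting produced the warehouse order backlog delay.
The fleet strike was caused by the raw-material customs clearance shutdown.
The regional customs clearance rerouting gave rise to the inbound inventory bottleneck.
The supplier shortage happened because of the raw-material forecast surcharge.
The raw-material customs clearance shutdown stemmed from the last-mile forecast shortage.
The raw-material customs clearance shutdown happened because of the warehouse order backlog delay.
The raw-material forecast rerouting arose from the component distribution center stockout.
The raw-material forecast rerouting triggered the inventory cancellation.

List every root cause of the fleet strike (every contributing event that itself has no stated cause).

the component distribution center stockout, the last-mile forecast shortage, the raw-material forecast surcharge

Tracing upstream from the fleet strike: the fleet strike ← the raw-material customs clearance shutdown ← the regional customs clearance rerouting ← the raw-material forecast surcharge.
A separate upstream branch: the fleet strike ← the tier-1 carrier rerouting ← the inbound inventory bottleneck ← the supplier shortage ← the fleet shortage ← the inventory cancellation ← the raw-material forecast rerouting ← the component distribution center stockout.
A separate upstream branch: the fleet strike ← the raw-material customs clearance shutdown ← the last-mile forecast shortage.
Each of those chain origins has no stated cause.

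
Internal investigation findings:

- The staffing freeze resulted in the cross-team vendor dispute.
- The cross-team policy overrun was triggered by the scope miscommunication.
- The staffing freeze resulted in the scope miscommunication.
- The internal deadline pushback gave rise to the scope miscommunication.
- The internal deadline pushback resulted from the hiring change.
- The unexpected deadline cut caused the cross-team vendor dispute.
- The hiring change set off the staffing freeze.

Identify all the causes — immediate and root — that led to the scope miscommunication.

the hiring change, the internal deadline pushback, the staffing freeze

Immediate causes of the scope miscommunication: the internal deadline pushback, the staffing freeze.
Further upstream: the hiring change.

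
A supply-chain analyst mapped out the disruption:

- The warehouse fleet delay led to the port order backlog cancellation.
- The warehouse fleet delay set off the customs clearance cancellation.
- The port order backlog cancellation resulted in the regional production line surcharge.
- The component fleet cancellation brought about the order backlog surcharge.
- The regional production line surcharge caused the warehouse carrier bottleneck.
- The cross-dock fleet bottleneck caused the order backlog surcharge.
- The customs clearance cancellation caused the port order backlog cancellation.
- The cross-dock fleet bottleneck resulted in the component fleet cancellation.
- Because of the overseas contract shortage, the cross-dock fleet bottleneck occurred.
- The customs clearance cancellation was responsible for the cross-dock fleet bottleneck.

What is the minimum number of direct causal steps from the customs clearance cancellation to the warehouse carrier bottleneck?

Shortest chain: the customs clearance cancellation → the port order backlog cancellation → the regional production line surcharge → the warehouse carrier bottleneck.

3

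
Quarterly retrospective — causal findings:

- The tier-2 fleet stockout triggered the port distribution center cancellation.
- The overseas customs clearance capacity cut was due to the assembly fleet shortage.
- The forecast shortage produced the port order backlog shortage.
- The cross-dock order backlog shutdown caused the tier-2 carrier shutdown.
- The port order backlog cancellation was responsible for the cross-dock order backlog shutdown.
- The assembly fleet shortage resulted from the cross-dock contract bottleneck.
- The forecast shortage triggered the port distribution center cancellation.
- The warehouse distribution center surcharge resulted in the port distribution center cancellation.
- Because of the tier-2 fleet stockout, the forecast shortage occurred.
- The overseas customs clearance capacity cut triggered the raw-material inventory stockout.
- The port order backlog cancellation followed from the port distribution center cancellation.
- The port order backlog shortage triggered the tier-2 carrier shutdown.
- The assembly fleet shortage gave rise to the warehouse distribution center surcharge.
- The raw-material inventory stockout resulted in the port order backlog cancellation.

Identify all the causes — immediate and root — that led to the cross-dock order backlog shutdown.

the assembly fleet shortage, the cross-dock contract bottleneck, the forecast shortage, the overseas customs clearance capacity cut, the port distribution center cancellation, the port order backlog cancellation, the raw-material inventory stockout, the tier-2 fleet stockout, the warehouse distribution center surcharge

Immediate cause of the cross-dock order backlog shutdown: the port order backlog cancellation.
Further upstream: the cross-dock contract bottleneck, the assembly fleet shortage, the overseas customs clearance capacity cut, the tier-2 fleet stockout, the raw-material inventory stockout, the forecast shortage, the warehouse distribution center surcharge, the port distribution center cancellation.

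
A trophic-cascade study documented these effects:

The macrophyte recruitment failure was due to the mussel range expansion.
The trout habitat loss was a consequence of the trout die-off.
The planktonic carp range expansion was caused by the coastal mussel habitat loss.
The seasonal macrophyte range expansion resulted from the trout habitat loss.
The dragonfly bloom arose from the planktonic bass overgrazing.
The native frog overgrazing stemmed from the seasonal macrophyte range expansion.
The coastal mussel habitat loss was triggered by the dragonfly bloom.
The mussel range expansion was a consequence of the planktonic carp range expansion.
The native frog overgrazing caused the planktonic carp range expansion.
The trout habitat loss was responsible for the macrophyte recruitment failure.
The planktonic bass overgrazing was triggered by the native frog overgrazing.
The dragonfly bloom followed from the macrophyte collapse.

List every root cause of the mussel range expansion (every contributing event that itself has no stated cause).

Tracing upstream from the mussel range expansion: the mussel range expansion ← the planktonic carp range expansion ← the coastal mussel habitat loss ← the dragonfly bloom ← the macrophyte collapse.
A separate upstream branch: the mussel range expansion ← the planktonic carp range expansion ← the native frog overgrazing ← the seasonal macrophyte range expansion ← the trout habitat loss ← the trout die-off.
Each of those chain origins has no stated cause.

the macrophyte collapse, the trout die-off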